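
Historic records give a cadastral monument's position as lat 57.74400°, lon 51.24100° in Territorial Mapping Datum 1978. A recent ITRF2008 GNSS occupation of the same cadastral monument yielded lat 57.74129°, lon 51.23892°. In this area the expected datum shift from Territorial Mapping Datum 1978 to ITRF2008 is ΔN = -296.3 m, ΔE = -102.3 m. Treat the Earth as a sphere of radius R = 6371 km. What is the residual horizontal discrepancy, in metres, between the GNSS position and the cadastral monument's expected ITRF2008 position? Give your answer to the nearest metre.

22 m

Observed coordinate differences: Δφ = -0.00271°, Δλ = -0.00208°.
Converting to metres (1° lat = 111195 m, cos φ = 0.533703): observed ΔN = -301.3 m, observed ΔE = -123.4 m.
Subtracting the expected shift leaves a residual of -301.3 − (-296.3) = -5.0 m north and -123.4 − (-102.3) = -21.1 m east.
Residual distance = √((-5.0)² + (-21.1)²) = 21.7 m.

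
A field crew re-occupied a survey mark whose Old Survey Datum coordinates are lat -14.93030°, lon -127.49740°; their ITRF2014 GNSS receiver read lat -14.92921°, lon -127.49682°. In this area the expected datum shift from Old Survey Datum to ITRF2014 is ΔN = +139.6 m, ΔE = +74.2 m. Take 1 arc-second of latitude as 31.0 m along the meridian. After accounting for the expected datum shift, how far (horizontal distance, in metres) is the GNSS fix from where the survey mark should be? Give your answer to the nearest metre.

21 m

Observed coordinate differences: Δφ = +0.00109°, Δλ = +0.00058°.
Converting to metres (1° lat = 111600 m, cos φ = 0.966240): observed ΔN = 121.6 m, observed ΔE = 62.5 m.
Subtracting the expected shift leaves a residual of 121.6 − (139.6) = -18.0 m north and 62.5 − (74.2) = -11.7 m east.
Residual distance = √((-18.0)² + (-11.7)²) = 21.4 m.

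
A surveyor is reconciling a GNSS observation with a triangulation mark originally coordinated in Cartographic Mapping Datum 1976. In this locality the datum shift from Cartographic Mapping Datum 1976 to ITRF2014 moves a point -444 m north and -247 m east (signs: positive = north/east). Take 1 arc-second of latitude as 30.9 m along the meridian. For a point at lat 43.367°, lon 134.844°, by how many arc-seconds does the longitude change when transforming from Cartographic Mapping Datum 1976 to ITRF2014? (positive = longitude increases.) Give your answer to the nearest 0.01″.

Δλ = -11.00″

At latitude 43.367°, cos φ = 0.726970.
1″ of longitude at this latitude = 30.90 × cos φ = 22.4634 m, so Δλ = -247.0 / 22.4634 = -10.996″.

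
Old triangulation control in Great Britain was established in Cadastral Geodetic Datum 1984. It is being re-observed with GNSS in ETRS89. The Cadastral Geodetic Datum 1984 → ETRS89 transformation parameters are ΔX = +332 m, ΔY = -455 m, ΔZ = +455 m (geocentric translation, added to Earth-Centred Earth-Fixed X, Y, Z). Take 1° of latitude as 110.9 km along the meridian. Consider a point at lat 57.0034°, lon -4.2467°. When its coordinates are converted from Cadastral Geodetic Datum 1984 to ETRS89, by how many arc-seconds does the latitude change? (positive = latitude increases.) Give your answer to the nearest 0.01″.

Δφ = -1.89″

sin φ = 0.838703, cos φ = 0.544589, sin λ = -0.074051, cos λ = 0.997254.
North component: ΔN = −sin φ cos λ·ΔX − sin φ sin λ·ΔY + cos φ·ΔZ = −(0.838703)(0.997254)(332) − (0.838703)(-0.074051)(-455) + (0.544589)(455) = -58.16 m.
1° of latitude spans 110900 m, so Δφ = -58.16 / 110900 × 3600 = -1.888″.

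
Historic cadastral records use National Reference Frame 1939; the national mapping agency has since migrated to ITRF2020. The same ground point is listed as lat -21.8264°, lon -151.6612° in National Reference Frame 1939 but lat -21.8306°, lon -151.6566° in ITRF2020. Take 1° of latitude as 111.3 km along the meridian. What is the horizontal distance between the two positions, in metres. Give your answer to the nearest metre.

667 m

Δφ = -21.8306° − -21.8264° = -0.0042°; Δλ = -151.6566° − -151.6612° = +0.0046°.
ΔN = Δφ × 111300 = -467.5 m; ΔE = Δλ × 111300 × cos(-21.8264°) = +0.0046 × 111300 × 0.928315 = 475.3 m.
Distance = √(ΔE² + ΔN²) = √(475.3² + (-467.5)²) = 666.6 m.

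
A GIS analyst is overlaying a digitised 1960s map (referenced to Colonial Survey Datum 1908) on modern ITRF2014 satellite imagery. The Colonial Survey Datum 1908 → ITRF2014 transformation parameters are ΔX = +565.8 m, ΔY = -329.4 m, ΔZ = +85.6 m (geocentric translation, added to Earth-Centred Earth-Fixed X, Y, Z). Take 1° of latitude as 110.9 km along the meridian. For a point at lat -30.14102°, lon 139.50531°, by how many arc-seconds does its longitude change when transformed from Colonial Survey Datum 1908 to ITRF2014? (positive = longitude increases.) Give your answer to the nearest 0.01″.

Δλ = -4.39″

sin φ = -0.502130, cos φ = 0.864792, sin λ = 0.649378, cos λ = -0.760466.
East component: ΔE = −sin λ·ΔX + cos λ·ΔY = −(0.649378)(565.8) + (-0.760466)(-329.4) = -116.92 m.
1° of latitude spans 110900 m; at latitude φ, 1° of longitude spans that × cos φ = 95905.4 m, so Δλ = -116.92 / 95905.4 × 3600 = -4.389″.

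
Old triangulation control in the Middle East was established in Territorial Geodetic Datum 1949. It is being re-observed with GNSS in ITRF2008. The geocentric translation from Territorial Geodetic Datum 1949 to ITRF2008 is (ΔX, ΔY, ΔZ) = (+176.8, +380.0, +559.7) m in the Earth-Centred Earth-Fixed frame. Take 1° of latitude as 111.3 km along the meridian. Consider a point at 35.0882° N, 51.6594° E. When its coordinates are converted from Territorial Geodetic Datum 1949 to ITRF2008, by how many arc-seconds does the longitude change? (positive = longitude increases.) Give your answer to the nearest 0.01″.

Δλ = 3.84″

sin φ = 0.574837, cos φ = 0.818268, sin λ = 0.784337, cos λ = 0.620335.
East component: ΔE = −sin λ·ΔX + cos λ·ΔY = −(0.784337)(176.8) + (0.620335)(380.0) = 97.06 m.
1° of latitude spans 111300 m; at latitude φ, 1° of longitude spans that × cos φ = 91073.2 m, so Δλ = 97.06 / 91073.2 × 3600 = 3.837″.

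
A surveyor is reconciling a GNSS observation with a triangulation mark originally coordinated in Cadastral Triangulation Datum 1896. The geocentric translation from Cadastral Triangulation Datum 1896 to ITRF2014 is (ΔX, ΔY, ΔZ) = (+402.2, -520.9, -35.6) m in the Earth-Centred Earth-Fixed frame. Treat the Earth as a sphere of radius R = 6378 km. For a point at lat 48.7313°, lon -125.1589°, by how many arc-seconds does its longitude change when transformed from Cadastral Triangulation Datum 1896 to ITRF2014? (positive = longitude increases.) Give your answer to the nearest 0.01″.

Δλ = 30.83″

sin φ = 0.751625, cos φ = 0.659591, sin λ = -0.817558, cos λ = -0.575846.
East component: ΔE = −sin λ·ΔX + cos λ·ΔY = −(-0.817558)(402.2) + (-0.575846)(-520.9) = 628.78 m.
1° of latitude spans πR/180 = 111317 m; at latitude φ, 1° of longitude spans that × cos φ = 73423.8 m, so Δλ = 628.78 / 73423.8 × 3600 = 30.829″.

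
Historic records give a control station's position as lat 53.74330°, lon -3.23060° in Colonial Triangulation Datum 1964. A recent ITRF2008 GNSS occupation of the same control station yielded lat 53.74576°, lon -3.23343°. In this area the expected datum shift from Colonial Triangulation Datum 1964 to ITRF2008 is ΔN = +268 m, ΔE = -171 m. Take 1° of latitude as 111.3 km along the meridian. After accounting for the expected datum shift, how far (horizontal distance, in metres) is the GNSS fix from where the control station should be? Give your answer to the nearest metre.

Observed coordinate differences: Δφ = +0.00246°, Δλ = -0.00283°.
Converting to metres (1° lat = 111300 m, cos φ = 0.591404): observed ΔN = 273.8 m, observed ΔE = -186.3 m.
Subtracting the expected shift leaves a residual of 273.8 − (268) = 5.8 m north and -186.3 − (-171) = -15.3 m east.
Residual distance = √(5.8² + (-15.3)²) = 16.3 m.

16 m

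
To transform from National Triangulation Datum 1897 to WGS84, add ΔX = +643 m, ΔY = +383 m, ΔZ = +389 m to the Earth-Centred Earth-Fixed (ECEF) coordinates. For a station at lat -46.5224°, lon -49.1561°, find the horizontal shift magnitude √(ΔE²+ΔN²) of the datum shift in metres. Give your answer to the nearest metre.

At φ = -46.5224°, λ = -49.1561°: sin φ = -0.725643, cos φ = 0.688071, sin λ = -0.756494, cos λ = 0.654000.
ΔE = −sin λ·ΔX + cos λ·ΔY = −(-0.756494)·(643) + (0.654000)·(383) = 736.91 m.
ΔN = −sin φ cos λ·ΔX − sin φ sin λ·ΔY + cos φ·ΔZ = −(-0.725643)(0.654000)(643) − (-0.725643)(-0.756494)(383) + (0.688071)(389) = 362.56 m.
Horizontal magnitude = √(ΔE² + ΔN²) = √(736.91² + 362.56²) = 821.27 m.

821 m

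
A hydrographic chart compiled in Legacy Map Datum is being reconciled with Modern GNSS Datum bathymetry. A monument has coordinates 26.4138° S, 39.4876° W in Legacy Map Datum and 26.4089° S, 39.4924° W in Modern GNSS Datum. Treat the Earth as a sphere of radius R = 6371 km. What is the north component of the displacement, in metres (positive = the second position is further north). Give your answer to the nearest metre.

Δφ = -26.4089° − -26.4138° = +0.0049°; Δλ = -39.4924° − -39.4876° = -0.0048°.
1° along a meridian = πR/180 = 111195 m.
ΔN = Δφ × 111195 = 544.9 m; ΔE = Δλ × 111195 × cos(-26.4138°) = -0.0048 × 111195 × 0.895605 = -478.0 m.

ΔN = 545 m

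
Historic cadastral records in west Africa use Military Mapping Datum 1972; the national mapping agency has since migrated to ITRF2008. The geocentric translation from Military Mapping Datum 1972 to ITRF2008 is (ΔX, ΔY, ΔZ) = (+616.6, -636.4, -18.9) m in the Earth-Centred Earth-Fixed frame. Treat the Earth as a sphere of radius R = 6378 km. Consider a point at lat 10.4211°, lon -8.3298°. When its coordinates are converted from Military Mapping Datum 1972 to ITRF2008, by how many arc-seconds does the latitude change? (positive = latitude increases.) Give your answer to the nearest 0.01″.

Δφ = -4.71″

sin φ = 0.180881, cos φ = 0.983505, sin λ = -0.144871, cos λ = 0.989451.
North component: ΔN = −sin φ cos λ·ΔX − sin φ sin λ·ΔY + cos φ·ΔZ = −(0.180881)(0.989451)(616.6) − (0.180881)(-0.144871)(-636.4) + (0.983505)(-18.9) = -145.62 m.
1° of latitude spans πR/180 = 111317 m, so Δφ = -145.62 / 111317 × 3600 = -4.709″.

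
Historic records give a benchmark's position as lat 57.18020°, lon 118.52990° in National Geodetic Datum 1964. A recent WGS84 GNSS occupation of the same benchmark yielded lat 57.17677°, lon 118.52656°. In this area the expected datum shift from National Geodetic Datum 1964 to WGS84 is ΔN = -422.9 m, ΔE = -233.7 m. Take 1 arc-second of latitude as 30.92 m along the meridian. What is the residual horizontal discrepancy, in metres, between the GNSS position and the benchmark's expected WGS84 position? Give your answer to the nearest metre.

Observed coordinate differences: Δφ = -0.00343°, Δλ = -0.00334°.
Converting to metres (1° lat = 111312 m, cos φ = 0.541999): observed ΔN = -381.8 m, observed ΔE = -201.5 m.
Subtracting the expected shift leaves a residual of -381.8 − (-422.9) = 41.1 m north and -201.5 − (-233.7) = 32.2 m east.
Residual distance = √(41.1² + 32.2²) = 52.2 m.

52 m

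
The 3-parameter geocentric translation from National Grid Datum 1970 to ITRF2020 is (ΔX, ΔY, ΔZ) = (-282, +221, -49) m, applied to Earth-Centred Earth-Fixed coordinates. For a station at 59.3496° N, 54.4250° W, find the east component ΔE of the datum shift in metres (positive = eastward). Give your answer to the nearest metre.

At φ = 59.3496°, λ = -54.4250°: sin φ = 0.860294, cos φ = 0.509798, sin λ = -0.813355, cos λ = 0.581768.
ΔE = −sin λ·ΔX + cos λ·ΔY = −(-0.813355)·(-282) + (0.581768)·(221) = -100.80 m.

ΔE = -101 m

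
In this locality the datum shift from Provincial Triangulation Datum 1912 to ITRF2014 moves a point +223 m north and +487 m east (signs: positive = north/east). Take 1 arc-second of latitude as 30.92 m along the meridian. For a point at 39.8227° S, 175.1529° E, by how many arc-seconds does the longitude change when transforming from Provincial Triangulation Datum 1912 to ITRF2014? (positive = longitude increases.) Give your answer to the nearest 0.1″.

At latitude -39.8227°, cos φ = 0.768030.
1″ of longitude at this latitude = 30.92 × cos φ = 23.7475 m, so Δλ = 487.0 / 23.7475 = 20.507″.

Δλ = 20.5″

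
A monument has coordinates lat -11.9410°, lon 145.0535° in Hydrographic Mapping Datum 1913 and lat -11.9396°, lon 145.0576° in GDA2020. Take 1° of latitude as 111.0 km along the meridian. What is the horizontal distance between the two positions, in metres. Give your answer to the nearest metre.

Δφ = -11.9396° − -11.9410° = +0.0014°; Δλ = 145.0576° − 145.0535° = +0.0041°.
ΔN = Δφ × 111000 = 155.4 m; ΔE = Δλ × 111000 × cos(-11.9410°) = +0.0041 × 111000 × 0.978361 = 445.3 m.
Distance = √(ΔE² + ΔN²) = √(445.3² + 155.4²) = 471.6 m.

472 m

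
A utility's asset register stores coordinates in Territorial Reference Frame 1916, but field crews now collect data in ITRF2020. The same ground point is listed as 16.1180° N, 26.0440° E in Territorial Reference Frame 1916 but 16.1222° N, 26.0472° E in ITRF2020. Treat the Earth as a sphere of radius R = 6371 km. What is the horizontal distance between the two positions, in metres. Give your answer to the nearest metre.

Δφ = 16.1222° − 16.1180° = +0.0042°; Δλ = 26.0472° − 26.0440° = +0.0032°.
1° along a meridian = πR/180 = 111195 m.
ΔN = Δφ × 111195 = 467.0 m; ΔE = Δλ × 111195 × cos(16.1180°) = +0.0032 × 111195 × 0.960692 = 341.8 m.
Distance = √(ΔE² + ΔN²) = √(341.8² + 467.0²) = 578.8 m.

579 m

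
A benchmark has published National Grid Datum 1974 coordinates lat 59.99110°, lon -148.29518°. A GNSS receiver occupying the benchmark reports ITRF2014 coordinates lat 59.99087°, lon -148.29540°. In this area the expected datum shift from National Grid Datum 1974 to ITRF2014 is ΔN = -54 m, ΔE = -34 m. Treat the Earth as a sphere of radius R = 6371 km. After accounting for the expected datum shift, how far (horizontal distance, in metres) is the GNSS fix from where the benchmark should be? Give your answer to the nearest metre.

36 m

Observed coordinate differences: Δφ = -0.00023°, Δλ = -0.00022°.
Converting to metres (1° lat = 111195 m, cos φ = 0.500135): observed ΔN = -25.6 m, observed ΔE = -12.2 m.
Subtracting the expected shift leaves a residual of -25.6 − (-54) = 28.4 m north and -12.2 − (-34) = 21.8 m east.
Residual distance = √(28.4² + 21.8²) = 35.8 m.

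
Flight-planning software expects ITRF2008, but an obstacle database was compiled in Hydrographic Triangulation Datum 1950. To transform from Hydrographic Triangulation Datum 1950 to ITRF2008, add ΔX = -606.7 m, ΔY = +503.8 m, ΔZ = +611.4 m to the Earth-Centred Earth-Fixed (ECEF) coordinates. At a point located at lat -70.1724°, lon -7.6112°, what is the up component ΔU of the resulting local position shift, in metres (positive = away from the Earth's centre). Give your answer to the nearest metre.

ΔU = -802 m

At φ = -70.1724°, λ = -7.6112°: sin φ = -0.940717, cos φ = 0.339191, sin λ = -0.132450, cos λ = 0.991190.
ΔU = cos φ cos λ·ΔX + cos φ sin λ·ΔY + sin φ·ΔZ = (0.339191)(0.991190)(-606.7) + (0.339191)(-0.132450)(503.8) + (-0.940717)(611.4) = -801.76 m.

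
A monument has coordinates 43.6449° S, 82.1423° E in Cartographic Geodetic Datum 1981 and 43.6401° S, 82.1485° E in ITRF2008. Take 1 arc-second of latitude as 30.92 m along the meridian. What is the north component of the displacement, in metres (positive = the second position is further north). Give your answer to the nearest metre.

ΔN = 534 m

Δφ = -43.6401° − -43.6449° = +0.0048°; Δλ = 82.1485° − 82.1423° = +0.0062°.
1° of latitude = 3600 × 30.92 = 111312 m.
ΔN = Δφ × 111312 = 534.3 m; ΔE = Δλ × 111312 × cos(-43.6449°) = +0.0062 × 111312 × 0.723631 = 499.4 m.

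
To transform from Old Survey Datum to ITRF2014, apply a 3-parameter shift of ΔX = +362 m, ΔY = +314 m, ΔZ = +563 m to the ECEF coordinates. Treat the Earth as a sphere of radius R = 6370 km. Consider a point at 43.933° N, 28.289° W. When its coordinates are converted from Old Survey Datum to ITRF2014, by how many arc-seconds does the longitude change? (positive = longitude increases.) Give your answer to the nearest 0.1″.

Δλ = 20.1″

sin φ = 0.693817, cos φ = 0.720152, sin λ = -0.473919, cos λ = 0.880568.
East component: ΔE = −sin λ·ΔX + cos λ·ΔY = −(-0.473919)(362) + (0.880568)(314) = 448.06 m.
1° of latitude spans πR/180 = 111177 m; at latitude φ, 1° of longitude spans that × cos φ = 80064.6 m, so Δλ = 448.06 / 80064.6 × 3600 = 20.146″.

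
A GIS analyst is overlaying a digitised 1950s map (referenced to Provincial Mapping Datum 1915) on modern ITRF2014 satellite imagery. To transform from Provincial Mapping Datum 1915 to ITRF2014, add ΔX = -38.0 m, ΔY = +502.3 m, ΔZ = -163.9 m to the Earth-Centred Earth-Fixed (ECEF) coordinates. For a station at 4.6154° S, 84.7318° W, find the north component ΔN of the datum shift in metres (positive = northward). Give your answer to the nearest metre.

At φ = -4.6154°, λ = -84.7318°: sin φ = -0.080467, cos φ = 0.996757, sin λ = -0.995776, cos λ = 0.091818.
ΔN = −sin φ cos λ·ΔX − sin φ sin λ·ΔY + cos φ·ΔZ = −(-0.080467)(0.091818)(-38.0) − (-0.080467)(-0.995776)(502.3) + (0.996757)(-163.9) = -203.90 m.

ΔN = -204 m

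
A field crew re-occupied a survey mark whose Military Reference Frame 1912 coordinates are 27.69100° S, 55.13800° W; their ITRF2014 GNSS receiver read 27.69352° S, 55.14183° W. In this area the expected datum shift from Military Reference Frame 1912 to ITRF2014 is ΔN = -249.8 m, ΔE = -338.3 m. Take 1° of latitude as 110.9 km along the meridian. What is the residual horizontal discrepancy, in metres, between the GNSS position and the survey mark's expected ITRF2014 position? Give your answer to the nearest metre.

48 m

Observed coordinate differences: Δφ = -0.00252°, Δλ = -0.00383°.
Converting to metres (1° lat = 110900 m, cos φ = 0.885467): observed ΔN = -279.5 m, observed ΔE = -376.1 m.
Subtracting the expected shift leaves a residual of -279.5 − (-249.8) = -29.7 m north and -376.1 − (-338.3) = -37.8 m east.
Residual distance = √((-29.7)² + (-37.8)²) = 48.1 m.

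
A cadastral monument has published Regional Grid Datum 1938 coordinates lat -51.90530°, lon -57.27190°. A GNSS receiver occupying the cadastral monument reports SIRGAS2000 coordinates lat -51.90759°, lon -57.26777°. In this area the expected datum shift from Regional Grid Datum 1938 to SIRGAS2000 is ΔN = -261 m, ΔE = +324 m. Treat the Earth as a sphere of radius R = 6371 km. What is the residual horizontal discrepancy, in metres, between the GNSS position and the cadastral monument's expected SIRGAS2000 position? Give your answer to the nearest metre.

Observed coordinate differences: Δφ = -0.00229°, Δλ = +0.00413°.
Converting to metres (1° lat = 111195 m, cos φ = 0.616963): observed ΔN = -254.6 m, observed ΔE = 283.3 m.
Subtracting the expected shift leaves a residual of -254.6 − (-261) = 6.4 m north and 283.3 − (324) = -40.7 m east.
Residual distance = √(6.4² + (-40.7)²) = 41.2 m.

41 m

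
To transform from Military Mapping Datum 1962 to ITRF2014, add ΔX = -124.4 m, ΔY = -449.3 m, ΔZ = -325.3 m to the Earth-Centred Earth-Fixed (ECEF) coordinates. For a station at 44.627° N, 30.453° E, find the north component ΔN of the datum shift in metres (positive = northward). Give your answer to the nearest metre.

ΔN = 4 m

At φ = 44.627°, λ = 30.453°: sin φ = 0.702489, cos φ = 0.711695, sin λ = 0.506831, cos λ = 0.862045.
ΔN = −sin φ cos λ·ΔX − sin φ sin λ·ΔY + cos φ·ΔZ = −(0.702489)(0.862045)(-124.4) − (0.702489)(0.506831)(-449.3) + (0.711695)(-325.3) = 3.79 m.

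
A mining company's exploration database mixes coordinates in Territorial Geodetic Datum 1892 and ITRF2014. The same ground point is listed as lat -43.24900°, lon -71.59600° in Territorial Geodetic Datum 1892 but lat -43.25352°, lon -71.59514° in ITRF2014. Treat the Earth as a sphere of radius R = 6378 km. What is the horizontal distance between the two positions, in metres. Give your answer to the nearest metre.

508 m

Δφ = -43.25352° − -43.24900° = -0.00452°; Δλ = -71.59514° − -71.59600° = +0.00086°.
1° along a meridian = πR/180 = 111317 m.
ΔN = Δφ × 111317 = -503.2 m; ΔE = Δλ × 111317 × cos(-43.24900°) = +0.00086 × 111317 × 0.728383 = 69.7 m.
Distance = √(ΔE² + ΔN²) = √(69.7² + (-503.2)²) = 508.0 m.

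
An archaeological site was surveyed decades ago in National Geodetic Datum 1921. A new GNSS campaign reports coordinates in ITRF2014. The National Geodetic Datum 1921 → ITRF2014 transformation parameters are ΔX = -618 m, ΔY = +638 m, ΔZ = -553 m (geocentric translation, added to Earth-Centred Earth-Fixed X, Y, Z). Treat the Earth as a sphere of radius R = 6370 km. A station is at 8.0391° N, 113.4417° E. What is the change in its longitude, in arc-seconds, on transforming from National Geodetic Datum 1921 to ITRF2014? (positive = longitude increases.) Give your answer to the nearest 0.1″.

sin φ = 0.139849, cos φ = 0.990173, sin λ = 0.917465, cos λ = -0.397816.
East component: ΔE = −sin λ·ΔX + cos λ·ΔY = −(0.917465)(-618) + (-0.397816)(638) = 313.19 m.
1° of latitude spans πR/180 = 111177 m; at latitude φ, 1° of longitude spans that × cos φ = 110084.9 m, so Δλ = 313.19 / 110084.9 × 3600 = 10.242″.

Δλ = 10.2″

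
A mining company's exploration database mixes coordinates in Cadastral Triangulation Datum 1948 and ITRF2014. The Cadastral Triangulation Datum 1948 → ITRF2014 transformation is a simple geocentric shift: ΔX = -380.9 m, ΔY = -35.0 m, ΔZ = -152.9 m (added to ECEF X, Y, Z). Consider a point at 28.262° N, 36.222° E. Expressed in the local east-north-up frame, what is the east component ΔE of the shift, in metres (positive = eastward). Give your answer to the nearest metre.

ΔE = 197 m

The local east axis at (φ, λ) is (−sin λ, cos λ, 0), so ΔE = −sin(36.222°)·(-380.9) + cos(36.222°)·(-35.0) = 196.84 m.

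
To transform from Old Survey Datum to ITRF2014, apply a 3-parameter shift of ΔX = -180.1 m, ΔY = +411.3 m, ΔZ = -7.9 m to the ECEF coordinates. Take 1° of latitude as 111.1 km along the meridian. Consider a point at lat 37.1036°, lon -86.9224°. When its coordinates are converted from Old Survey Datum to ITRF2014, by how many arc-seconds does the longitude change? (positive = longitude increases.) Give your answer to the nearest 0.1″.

Δλ = -6.4″

sin φ = 0.603258, cos φ = 0.797546, sin λ = -0.998558, cos λ = 0.053688.
East component: ΔE = −sin λ·ΔX + cos λ·ΔY = −(-0.998558)(-180.1) + (0.053688)(411.3) = -157.76 m.
1° of latitude spans 111100 m; at latitude φ, 1° of longitude spans that × cos φ = 88607.4 m, so Δλ = -157.76 / 88607.4 × 3600 = -6.410″.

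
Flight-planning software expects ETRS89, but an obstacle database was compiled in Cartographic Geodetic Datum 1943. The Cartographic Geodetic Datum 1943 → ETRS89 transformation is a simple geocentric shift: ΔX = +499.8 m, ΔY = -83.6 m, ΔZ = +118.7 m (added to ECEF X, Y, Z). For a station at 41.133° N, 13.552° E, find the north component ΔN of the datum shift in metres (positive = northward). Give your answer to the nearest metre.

At φ = 41.133°, λ = 13.552°: sin φ = 0.657809, cos φ = 0.753185, sin λ = 0.234328, cos λ = 0.972158.
ΔN = −sin φ cos λ·ΔX − sin φ sin λ·ΔY + cos φ·ΔZ = −(0.657809)(0.972158)(499.8) − (0.657809)(0.234328)(-83.6) + (0.753185)(118.7) = -217.33 m.

ΔN = -217 m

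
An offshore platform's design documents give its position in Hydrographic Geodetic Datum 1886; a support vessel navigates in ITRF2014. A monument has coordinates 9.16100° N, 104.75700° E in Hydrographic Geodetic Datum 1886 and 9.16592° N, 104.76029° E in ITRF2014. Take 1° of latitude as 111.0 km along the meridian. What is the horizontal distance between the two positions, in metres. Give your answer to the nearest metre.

654 m

Δφ = 9.16592° − 9.16100° = +0.00492°; Δλ = 104.76029° − 104.75700° = +0.00329°.
ΔN = Δφ × 111000 = 546.1 m; ΔE = Δλ × 111000 × cos(9.16100°) = +0.00329 × 111000 × 0.987245 = 360.5 m.
Distance = √(ΔE² + ΔN²) = √(360.5² + 546.1²) = 654.4 m.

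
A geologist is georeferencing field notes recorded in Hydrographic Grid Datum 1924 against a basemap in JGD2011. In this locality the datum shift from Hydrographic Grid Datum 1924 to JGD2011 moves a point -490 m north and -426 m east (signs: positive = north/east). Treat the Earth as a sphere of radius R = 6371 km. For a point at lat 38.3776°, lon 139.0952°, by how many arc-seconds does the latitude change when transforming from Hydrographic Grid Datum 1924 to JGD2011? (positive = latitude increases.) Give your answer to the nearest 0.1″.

Δφ = -15.9″

On a sphere of radius R, 1 rad of latitude = R, so Δφ = ΔN / R = -490.0 / 6371000 = -7.6911e-05 rad = -15.864″.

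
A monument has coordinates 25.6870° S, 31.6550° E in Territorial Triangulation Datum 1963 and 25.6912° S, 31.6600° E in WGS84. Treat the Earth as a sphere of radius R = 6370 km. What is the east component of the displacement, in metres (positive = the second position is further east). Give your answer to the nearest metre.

Δφ = -25.6912° − -25.6870° = -0.0042°; Δλ = 31.6600° − 31.6550° = +0.0050°.
1° along a meridian = πR/180 = 111177 m.
ΔN = Δφ × 111177 = -466.9 m; ΔE = Δλ × 111177 × cos(-25.6870°) = +0.0050 × 111177 × 0.901175 = 501.0 m.

ΔE = 501 m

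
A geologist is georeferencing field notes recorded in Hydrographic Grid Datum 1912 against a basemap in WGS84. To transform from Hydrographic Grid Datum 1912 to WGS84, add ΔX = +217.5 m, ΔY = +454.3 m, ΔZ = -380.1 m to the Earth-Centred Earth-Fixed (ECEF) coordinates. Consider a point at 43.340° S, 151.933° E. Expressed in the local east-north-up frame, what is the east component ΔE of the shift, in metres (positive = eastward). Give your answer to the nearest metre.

At φ = -43.340°, λ = 151.933°: sin φ = -0.686326, cos φ = 0.727294, sin λ = 0.470504, cos λ = -0.882398.
ΔE = −sin λ·ΔX + cos λ·ΔY = −(0.470504)·(217.5) + (-0.882398)·(454.3) = -503.21 m.

ΔE = -503 m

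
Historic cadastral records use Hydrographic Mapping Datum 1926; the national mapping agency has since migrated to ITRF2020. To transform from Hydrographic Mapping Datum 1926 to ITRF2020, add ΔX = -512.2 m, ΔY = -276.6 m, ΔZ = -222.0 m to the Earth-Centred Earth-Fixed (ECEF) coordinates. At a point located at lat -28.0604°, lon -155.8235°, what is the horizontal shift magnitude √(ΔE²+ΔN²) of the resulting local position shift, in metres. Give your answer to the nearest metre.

88 m

The local east axis at (φ, λ) is (−sin λ, cos λ, 0), so ΔE = −sin(-155.8235°)·(-512.2) + cos(-155.8235°)·(-276.6) = 42.57 m.
The local north axis is (−sin φ cos λ, −sin φ sin λ, cos φ), giving ΔN = 219.807 + 53.288 − 195.904 = 77.19 m.
Horizontal magnitude = √(ΔE² + ΔN²) = √(42.57² + 77.19²) = 88.15 m.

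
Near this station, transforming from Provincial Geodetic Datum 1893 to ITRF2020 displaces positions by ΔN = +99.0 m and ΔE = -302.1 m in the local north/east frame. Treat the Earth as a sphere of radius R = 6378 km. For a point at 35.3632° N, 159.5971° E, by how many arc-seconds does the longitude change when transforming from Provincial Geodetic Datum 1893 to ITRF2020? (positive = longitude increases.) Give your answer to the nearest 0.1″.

At latitude 35.3632°, cos φ = 0.815500.
One radian of longitude at latitude φ spans R cos φ, so Δλ = ΔE / (R cos φ) = -302.1 / (6378000 × 0.815500) = -5.8082e-05 rad = -11.980″.

Δλ = -12.0″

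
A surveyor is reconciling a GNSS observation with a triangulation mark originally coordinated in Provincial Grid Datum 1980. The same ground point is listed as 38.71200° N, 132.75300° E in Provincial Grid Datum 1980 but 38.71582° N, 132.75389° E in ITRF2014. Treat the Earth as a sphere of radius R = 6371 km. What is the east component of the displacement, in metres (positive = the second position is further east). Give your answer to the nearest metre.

Δφ = 38.71582° − 38.71200° = +0.00382°; Δλ = 132.75389° − 132.75300° = +0.00089°.
1° along a meridian = πR/180 = 111195 m.
ΔN = Δφ × 111195 = 424.8 m; ΔE = Δλ × 111195 × cos(38.71200°) = +0.00089 × 111195 × 0.780299 = 77.2 m.

ΔE = 77 m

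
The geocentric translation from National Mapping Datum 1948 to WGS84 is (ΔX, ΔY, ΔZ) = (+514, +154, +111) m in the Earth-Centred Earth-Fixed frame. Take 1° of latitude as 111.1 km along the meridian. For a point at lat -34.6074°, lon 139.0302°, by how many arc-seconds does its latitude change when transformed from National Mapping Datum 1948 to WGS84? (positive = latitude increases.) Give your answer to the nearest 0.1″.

Δφ = -2.3″

sin φ = -0.567950, cos φ = 0.823063, sin λ = 0.655661, cos λ = -0.755055.
North component: ΔN = −sin φ cos λ·ΔX − sin φ sin λ·ΔY + cos φ·ΔZ = −(-0.567950)(-0.755055)(514) − (-0.567950)(0.655661)(154) + (0.823063)(111) = -71.71 m.
1° of latitude spans 111100 m, so Δφ = -71.71 / 111100 × 3600 = -2.324″.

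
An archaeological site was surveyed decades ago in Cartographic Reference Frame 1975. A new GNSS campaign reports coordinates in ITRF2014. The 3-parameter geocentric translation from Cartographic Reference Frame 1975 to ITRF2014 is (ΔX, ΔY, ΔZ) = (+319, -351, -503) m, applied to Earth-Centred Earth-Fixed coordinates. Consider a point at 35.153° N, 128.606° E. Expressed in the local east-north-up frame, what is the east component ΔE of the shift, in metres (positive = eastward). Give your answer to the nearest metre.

The local east axis at (φ, λ) is (−sin λ, cos λ, 0), so ΔE = −sin(128.606°)·319 + cos(128.606°)·(-351) = -30.27 m.

ΔE = -30 m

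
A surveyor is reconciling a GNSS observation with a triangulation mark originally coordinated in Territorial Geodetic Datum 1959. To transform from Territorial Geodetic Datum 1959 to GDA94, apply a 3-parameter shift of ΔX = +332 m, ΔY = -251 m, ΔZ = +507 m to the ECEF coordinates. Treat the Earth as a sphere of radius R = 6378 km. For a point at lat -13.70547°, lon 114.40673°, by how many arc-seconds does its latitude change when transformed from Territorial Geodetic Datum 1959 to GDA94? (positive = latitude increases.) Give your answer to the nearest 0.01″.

Δφ = 13.13″

sin φ = -0.236931, cos φ = 0.971527, sin λ = 0.910635, cos λ = -0.413211.
North component: ΔN = −sin φ cos λ·ΔX − sin φ sin λ·ΔY + cos φ·ΔZ = −(-0.236931)(-0.413211)(332) − (-0.236931)(0.910635)(-251) + (0.971527)(507) = 405.91 m.
1° of latitude spans πR/180 = 111317 m, so Δφ = 405.91 / 111317 × 3600 = 13.127″.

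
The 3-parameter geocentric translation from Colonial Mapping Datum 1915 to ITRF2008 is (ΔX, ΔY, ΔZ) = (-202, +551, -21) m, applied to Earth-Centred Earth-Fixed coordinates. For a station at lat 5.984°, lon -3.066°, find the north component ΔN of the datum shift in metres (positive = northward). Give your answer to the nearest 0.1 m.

The local north axis is (−sin φ cos λ, −sin φ sin λ, cos φ), giving ΔN = 21.029 + 3.072 − 20.886 = 3.22 m.

ΔN = 3.2 m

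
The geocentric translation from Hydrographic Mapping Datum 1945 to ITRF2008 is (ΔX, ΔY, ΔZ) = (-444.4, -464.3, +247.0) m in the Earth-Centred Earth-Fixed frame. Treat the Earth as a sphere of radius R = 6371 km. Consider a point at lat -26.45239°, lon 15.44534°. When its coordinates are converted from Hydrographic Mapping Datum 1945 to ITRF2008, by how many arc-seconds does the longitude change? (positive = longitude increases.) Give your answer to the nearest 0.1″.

Δλ = -11.9″

sin φ = -0.445454, cos φ = 0.895305, sin λ = 0.266319, cos λ = 0.963885.
East component: ΔE = −sin λ·ΔX + cos λ·ΔY = −(0.266319)(-444.4) + (0.963885)(-464.3) = -329.18 m.
1° of latitude spans πR/180 = 111195 m; at latitude φ, 1° of longitude spans that × cos φ = 99553.4 m, so Δλ = -329.18 / 99553.4 × 3600 = -11.904″.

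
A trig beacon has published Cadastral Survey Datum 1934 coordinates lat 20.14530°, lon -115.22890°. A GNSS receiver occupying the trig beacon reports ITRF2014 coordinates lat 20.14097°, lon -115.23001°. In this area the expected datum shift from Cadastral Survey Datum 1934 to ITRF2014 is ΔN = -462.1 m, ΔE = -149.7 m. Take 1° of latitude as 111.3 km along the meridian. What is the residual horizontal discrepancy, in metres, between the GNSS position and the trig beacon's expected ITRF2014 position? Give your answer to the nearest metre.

Observed coordinate differences: Δφ = -0.00433°, Δλ = -0.00111°.
Converting to metres (1° lat = 111300 m, cos φ = 0.938822): observed ΔN = -481.9 m, observed ΔE = -116.0 m.
Subtracting the expected shift leaves a residual of -481.9 − (-462.1) = -19.8 m north and -116.0 − (-149.7) = 33.7 m east.
Residual distance = √((-19.8)² + 33.7²) = 39.1 m.

39 m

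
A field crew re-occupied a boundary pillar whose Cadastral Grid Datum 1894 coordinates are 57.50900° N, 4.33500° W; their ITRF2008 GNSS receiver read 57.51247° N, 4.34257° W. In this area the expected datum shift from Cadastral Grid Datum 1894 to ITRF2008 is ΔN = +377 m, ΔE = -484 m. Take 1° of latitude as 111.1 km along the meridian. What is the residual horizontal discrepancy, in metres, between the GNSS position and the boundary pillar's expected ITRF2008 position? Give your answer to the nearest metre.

Observed coordinate differences: Δφ = +0.00347°, Δλ = -0.00757°.
Converting to metres (1° lat = 111100 m, cos φ = 0.537167): observed ΔN = 385.5 m, observed ΔE = -451.8 m.
Subtracting the expected shift leaves a residual of 385.5 − (377) = 8.5 m north and -451.8 − (-484) = 32.2 m east.
Residual distance = √(8.5² + 32.2²) = 33.3 m.

33 m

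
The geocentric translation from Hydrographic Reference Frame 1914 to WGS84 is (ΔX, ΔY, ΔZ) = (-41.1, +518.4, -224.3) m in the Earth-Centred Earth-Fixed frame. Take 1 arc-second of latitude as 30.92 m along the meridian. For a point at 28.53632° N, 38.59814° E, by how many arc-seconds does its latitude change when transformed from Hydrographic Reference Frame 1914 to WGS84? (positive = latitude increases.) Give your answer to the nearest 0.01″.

Δφ = -10.87″

sin φ = 0.477716, cos φ = 0.878514, sin λ = 0.623854, cos λ = 0.781541.
North component: ΔN = −sin φ cos λ·ΔX − sin φ sin λ·ΔY + cos φ·ΔZ = −(0.477716)(0.781541)(-41.1) − (0.477716)(0.623854)(518.4) + (0.878514)(-224.3) = -336.20 m.
1° of latitude spans 3600 × 30.92 = 111312 m, so Δφ = -336.20 / 111312 × 3600 = -10.873″.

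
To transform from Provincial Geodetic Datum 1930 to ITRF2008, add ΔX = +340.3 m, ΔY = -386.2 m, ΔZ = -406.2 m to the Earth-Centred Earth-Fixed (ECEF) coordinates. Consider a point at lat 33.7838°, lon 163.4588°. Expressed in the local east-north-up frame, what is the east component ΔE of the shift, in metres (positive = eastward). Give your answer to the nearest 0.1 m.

ΔE = 273.3 m

The local east axis at (φ, λ) is (−sin λ, cos λ, 0), so ΔE = −sin(163.4588°)·340.3 + cos(163.4588°)·(-386.2) = 273.33 m.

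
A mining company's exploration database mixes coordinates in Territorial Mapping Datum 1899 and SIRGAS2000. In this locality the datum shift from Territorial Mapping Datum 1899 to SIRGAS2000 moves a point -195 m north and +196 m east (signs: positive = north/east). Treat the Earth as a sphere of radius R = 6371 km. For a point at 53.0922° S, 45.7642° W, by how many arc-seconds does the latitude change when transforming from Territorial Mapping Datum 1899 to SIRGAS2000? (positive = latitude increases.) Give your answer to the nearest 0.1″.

On a sphere of radius R, 1 rad of latitude = R, so Δφ = ΔN / R = -195.0 / 6371000 = -3.0607e-05 rad = -6.313″.

Δφ = -6.3″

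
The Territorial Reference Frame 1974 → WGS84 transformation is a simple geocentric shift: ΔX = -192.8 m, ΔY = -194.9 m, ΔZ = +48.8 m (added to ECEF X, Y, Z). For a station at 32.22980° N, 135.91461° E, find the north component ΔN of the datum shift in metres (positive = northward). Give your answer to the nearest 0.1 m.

The local north axis is (−sin φ cos λ, −sin φ sin λ, cos φ), giving ΔN = -73.858 + 72.316 + 41.281 = 39.74 m.

ΔN = 39.7 m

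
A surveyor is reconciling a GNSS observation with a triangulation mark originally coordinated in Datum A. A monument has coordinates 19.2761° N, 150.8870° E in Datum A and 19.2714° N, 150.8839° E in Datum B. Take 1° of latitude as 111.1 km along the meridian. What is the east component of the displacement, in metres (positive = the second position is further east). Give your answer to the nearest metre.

ΔE = -325 m

Δφ = 19.2714° − 19.2761° = -0.0047°; Δλ = 150.8839° − 150.8870° = -0.0031°.
ΔN = Δφ × 111100 = -522.2 m; ΔE = Δλ × 111100 × cos(19.2761°) = -0.0031 × 111100 × 0.943939 = -325.1 m.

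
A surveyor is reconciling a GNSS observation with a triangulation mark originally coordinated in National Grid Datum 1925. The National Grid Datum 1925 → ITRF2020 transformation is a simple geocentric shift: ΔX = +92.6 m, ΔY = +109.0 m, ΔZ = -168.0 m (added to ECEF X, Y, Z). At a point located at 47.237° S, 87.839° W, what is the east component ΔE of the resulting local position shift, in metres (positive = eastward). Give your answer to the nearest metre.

ΔE = 97 m

At φ = -47.237°, λ = -87.839°: sin φ = -0.734168, cos φ = 0.678967, sin λ = -0.999289, cos λ = 0.037708.
ΔE = −sin λ·ΔX + cos λ·ΔY = −(-0.999289)·(92.6) + (0.037708)·(109.0) = 96.64 m.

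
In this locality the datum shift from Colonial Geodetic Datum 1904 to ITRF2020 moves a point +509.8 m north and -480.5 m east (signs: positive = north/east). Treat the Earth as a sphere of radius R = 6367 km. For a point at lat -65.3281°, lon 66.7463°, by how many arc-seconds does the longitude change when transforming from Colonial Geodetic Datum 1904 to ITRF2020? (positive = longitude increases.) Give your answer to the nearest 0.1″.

At latitude -65.3281°, cos φ = 0.417421.
One radian of longitude at latitude φ spans R cos φ, so Δλ = ΔE / (R cos φ) = -480.5 / (6367000 × 0.417421) = -1.8079e-04 rad = -37.291″.

Δλ = -37.3″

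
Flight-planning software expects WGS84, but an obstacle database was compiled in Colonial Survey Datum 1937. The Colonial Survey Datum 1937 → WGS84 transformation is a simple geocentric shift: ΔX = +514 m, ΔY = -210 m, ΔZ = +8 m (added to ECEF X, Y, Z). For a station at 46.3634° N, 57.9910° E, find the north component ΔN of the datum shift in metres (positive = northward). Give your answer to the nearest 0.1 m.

The local north axis is (−sin φ cos λ, −sin φ sin λ, cos φ), giving ΔN = -197.178 + 128.877 + 5.521 = -62.78 m.

ΔN = -62.8 m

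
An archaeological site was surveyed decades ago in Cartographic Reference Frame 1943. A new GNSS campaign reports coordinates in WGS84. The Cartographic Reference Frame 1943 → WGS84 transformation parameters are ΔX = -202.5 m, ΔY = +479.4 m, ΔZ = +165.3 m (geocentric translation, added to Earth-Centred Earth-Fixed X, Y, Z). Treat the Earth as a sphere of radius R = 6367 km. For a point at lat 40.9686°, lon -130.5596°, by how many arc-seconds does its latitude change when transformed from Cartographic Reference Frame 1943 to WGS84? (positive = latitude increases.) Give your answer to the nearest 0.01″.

Δφ = 8.98″

sin φ = 0.655645, cos φ = 0.755069, sin λ = -0.759730, cos λ = -0.650239.
North component: ΔN = −sin φ cos λ·ΔX − sin φ sin λ·ΔY + cos φ·ΔZ = −(0.655645)(-0.650239)(-202.5) − (0.655645)(-0.759730)(479.4) + (0.755069)(165.3) = 277.28 m.
1° of latitude spans πR/180 = 111125 m, so Δφ = 277.28 / 111125 × 3600 = 8.983″.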